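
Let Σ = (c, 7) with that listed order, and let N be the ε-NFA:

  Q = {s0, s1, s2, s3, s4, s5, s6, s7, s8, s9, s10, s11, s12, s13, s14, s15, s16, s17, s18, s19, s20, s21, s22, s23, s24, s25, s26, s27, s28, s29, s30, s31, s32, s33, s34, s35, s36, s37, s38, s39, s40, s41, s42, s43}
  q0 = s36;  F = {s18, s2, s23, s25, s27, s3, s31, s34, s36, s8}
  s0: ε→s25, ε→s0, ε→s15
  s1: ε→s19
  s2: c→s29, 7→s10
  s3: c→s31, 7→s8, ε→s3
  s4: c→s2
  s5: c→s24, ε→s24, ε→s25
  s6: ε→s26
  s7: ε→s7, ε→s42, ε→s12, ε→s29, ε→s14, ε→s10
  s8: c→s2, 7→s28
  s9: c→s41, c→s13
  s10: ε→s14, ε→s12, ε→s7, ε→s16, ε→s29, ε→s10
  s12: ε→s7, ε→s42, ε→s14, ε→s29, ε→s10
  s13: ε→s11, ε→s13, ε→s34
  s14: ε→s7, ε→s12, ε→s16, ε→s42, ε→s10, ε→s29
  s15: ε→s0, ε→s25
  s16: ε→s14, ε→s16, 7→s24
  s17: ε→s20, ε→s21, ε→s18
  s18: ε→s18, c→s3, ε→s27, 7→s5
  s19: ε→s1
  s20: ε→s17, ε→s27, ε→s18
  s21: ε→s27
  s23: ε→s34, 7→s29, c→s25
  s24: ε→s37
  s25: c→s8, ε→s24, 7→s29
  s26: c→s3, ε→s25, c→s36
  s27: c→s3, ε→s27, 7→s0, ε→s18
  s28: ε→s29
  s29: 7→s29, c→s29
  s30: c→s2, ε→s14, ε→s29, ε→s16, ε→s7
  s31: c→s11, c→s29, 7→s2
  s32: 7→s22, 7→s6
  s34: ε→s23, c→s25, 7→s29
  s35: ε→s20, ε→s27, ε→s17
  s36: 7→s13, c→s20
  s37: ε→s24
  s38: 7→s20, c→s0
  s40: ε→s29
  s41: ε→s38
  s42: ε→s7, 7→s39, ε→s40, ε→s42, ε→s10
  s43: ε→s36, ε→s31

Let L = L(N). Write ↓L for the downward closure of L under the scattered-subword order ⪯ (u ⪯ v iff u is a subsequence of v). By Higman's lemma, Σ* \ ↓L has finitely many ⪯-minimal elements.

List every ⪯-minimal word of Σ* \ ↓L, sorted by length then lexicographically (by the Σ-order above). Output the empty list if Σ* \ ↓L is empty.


min(Σ*\↓L) = [77, cccc].

|Q|=44, |F|=10, |δ|=108 (72 ε).
min D↑ (9 st, q0=0, F={5}): 0:c→1,7→2 1:c→3,7→4 2:c→4,7→5 3:c→6,7→7 4:c→7,7→5 5:c→5,7→5 6:c→5,7→8 7:c→8,7→5 8:c→5,7→5 [Hopcroft].
'77': run [30, 22, 12] end={s10,s12,s14,s16,s24,s28,s29,s37,s39,s40,s42,s7} rej; 2/2 single-dels accept.
'cccc': |S_i|=[30, 26, 17, 14, 2] end={s11,s29} ∉↓L; 4/4 del acc.
2 words, ⪯-incomp.


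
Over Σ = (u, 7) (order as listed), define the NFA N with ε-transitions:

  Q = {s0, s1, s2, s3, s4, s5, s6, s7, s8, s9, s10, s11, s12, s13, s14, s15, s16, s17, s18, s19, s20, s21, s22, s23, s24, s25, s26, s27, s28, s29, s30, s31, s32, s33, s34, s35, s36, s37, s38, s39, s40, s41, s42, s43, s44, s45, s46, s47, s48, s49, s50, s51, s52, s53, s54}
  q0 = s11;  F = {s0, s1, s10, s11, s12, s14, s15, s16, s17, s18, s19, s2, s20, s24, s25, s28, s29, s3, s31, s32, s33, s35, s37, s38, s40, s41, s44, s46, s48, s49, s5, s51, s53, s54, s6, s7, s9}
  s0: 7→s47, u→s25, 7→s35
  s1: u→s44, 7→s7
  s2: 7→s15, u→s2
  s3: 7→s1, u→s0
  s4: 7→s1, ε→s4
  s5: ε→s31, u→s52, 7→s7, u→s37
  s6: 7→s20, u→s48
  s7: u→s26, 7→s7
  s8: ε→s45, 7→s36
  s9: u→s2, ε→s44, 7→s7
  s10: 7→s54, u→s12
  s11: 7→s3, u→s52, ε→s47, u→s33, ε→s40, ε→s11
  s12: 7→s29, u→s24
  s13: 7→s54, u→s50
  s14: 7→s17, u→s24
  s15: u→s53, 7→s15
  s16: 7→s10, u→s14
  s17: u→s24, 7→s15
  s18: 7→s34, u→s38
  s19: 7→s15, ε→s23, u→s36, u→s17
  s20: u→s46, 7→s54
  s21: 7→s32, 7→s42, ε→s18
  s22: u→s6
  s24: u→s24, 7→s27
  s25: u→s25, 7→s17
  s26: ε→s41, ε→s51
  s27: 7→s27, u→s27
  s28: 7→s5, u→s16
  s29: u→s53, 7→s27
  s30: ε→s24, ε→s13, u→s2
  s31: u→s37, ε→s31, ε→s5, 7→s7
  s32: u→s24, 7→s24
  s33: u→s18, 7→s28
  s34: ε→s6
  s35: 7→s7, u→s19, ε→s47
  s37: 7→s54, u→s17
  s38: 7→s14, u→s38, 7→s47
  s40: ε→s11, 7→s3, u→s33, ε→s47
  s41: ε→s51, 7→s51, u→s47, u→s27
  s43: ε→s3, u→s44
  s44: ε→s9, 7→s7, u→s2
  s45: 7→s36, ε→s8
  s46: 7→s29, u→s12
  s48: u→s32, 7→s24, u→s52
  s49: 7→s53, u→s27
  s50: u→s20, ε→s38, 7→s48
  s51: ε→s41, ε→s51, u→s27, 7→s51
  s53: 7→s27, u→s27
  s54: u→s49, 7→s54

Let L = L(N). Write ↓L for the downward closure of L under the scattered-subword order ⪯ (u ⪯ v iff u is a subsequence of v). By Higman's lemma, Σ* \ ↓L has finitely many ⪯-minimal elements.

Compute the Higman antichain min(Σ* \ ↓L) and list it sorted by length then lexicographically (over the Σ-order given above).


A = [777uu, uuu7u7, uu7u77, u7uuu7, 7uu7u7].

|Q|=55, |F|=37, |δ|=121 (26 ε).
min D↑ (34 st, q0=0, F={30}): 0:u→1,7→2 1:u→3,7→4 2:u→5,7→6 3:u→7,7→8 4:u→9,7→10 5:u→11,7→12 6:u→13,7→14 7:u→7,7→15 8:u→16,7→17 9:u→15,7→18 10:u→19,7→14 11:u→11,7→20 12:u→21,7→14 13:u→22,7→14 14:u→23,7→14 15:u→24,7→20 16:u→25,7→24 17:u→26,7→27 18:u→28,7→27 19:u→20,7→27 20:u→24,7→29 21:u→20,7→29 22:u→22,7→29 23:u→30,7→23 24:u→24,7→30 25:u→24,7→24 26:u→28,7→31 27:u→32,7→27 28:u→24,7→31 29:u→33,7→29 30:u→30,7→30 31:u→33,7→30 32:u→30,7→33 33:u→30,7→30 (ε-aug+det+¬).
'777uu': run [44, 39, 29, 11, 7, 2] end={s27,s47} — reject; 5/5 single-dels accept.
'uuu7u7': N↓-sim [44, 40, 31, 18, 8, 3, 1] end={s27} rej; 6/6 single-dels accept.
'uu7u77': N↓-sim [44, 40, 31, 21, 11, 4, 1] end={s27} ∉↓L; 6/6 single-dels accept.
'u7uuu7': N↓-sim [44, 40, 32, 24, 13, 3, 1] end={s27} — reject; 6/6 del acc.
'7uu7u7': |S_i|=[44, 39, 31, 20, 9, 4, 1] end={s27} — reject; 6/6 single-dels accept.
5 minimals (antichain).


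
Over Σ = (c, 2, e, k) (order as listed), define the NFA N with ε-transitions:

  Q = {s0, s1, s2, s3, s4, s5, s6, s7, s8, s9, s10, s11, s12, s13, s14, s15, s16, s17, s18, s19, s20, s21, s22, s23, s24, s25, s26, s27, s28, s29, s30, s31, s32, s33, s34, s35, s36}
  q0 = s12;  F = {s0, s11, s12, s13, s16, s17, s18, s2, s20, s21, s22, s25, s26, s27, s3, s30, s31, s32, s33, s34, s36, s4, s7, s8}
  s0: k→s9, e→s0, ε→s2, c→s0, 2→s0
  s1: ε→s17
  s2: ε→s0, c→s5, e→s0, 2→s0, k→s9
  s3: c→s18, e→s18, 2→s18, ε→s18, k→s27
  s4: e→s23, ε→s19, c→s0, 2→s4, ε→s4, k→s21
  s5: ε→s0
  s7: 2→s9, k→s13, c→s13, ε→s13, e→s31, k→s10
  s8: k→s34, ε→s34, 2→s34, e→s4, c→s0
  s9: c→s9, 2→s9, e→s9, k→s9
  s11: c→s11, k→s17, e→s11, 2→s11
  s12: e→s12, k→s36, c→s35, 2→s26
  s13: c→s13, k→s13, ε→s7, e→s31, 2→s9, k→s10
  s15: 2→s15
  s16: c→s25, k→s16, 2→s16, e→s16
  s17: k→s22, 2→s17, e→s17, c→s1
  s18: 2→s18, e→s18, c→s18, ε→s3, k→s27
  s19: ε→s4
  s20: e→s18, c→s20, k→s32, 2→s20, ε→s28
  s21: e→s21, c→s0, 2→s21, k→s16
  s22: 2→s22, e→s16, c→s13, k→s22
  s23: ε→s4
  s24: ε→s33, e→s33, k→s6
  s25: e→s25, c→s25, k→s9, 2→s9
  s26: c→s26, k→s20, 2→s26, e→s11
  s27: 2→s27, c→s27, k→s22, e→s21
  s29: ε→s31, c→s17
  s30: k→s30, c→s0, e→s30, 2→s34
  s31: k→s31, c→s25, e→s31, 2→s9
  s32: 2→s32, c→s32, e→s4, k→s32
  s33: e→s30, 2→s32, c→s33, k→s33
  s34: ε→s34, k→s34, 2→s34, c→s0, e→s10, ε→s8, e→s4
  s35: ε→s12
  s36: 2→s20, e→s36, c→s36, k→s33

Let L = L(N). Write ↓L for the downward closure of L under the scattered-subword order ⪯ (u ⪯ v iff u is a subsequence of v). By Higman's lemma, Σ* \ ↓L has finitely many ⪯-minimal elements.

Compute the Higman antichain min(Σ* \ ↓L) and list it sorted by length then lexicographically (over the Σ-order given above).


A = [kkeck, 2ekkc2].

|Q|=37, |F|=24, |δ|=126 (19 ε).
min D↑ (21 st, q0=0, F={18}): 0:c→0,2→1,e→0,k→2 1:c→1,2→1,e→3,k→4 2:c→2,2→4,e→2,k→5 3:c→3,2→3,e→3,k→6 4:c→4,2→4,e→7,k→8 5:c→5,2→8,e→9,k→5 6:c→6,2→6,e→6,k→10 7:c→7,2→7,e→7,k→11 8:c→8,2→8,e→12,k→8 9:c→13,2→14,e→9,k→9 10:c→15,2→10,e→16,k→10 11:c→11,2→11,e→17,k→10 12:c→13,2→12,e→12,k→17 13:c→13,2→13,e→13,k→18 14:c→13,2→14,e→12,k→14 15:c→15,2→18,e→19,k→15 16:c→20,2→16,e→16,k→16 17:c→13,2→17,e→17,k→16 18:c→18,2→18,e→18,k→18 19:c→20,2→18,e→19,k→19 20:c→20,2→18,e→20,k→18 [Hopcroft].
'kkeck': run [32, 28, 21, 15, 5, 1] end={s9} rej; 5/5 deletions ∈↓L.
'2ekkc2': |S_i|=[32, 27, 21, 15, 8, 6, 1] end={s9} — reject; 6/6 del acc.
2 obstructions.


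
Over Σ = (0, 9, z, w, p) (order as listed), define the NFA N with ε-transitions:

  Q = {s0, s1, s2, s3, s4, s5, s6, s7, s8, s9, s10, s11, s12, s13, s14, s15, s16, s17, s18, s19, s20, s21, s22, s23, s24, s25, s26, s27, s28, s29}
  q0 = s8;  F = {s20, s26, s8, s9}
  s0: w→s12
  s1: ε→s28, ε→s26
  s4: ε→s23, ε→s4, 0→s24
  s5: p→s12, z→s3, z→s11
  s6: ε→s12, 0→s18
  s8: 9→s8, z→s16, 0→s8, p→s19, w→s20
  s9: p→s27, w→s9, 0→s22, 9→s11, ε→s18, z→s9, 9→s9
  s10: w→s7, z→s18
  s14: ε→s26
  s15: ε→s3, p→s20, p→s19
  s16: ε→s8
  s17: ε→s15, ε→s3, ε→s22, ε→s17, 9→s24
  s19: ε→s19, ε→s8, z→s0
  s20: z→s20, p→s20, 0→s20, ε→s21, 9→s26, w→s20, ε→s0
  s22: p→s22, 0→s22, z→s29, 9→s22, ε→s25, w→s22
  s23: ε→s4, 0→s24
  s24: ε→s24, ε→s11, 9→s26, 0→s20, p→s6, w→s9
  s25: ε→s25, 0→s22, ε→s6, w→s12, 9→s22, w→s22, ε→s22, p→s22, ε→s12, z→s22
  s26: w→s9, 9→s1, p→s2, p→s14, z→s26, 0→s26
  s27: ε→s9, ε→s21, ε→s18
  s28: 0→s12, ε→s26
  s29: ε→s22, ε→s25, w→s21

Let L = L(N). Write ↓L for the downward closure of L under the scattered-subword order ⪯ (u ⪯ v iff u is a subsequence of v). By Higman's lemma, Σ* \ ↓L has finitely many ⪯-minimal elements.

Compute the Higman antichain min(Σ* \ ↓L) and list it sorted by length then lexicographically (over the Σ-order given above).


|Q|=30, |F|=4, |δ|=83 (31 ε).
min D↑ (5 st, q0=0, F={4}): 0:0→0,9→0,z→0,w→1,p→0 1:0→1,9→2,z→1,w→1,p→1 2:0→2,9→2,z→2,w→3,p→2 3:0→4,9→3,z→3,w→3,p→3 4:0→4,9→4,z→4,w→4,p→4.
'w9w0': run [20, 17, 15, 10, 7] end={s12,s18,s21,s22,s25,s29,s6} rej; 4/4 single-dels accept.
1 minimals (antichain).

A = [w9w0].


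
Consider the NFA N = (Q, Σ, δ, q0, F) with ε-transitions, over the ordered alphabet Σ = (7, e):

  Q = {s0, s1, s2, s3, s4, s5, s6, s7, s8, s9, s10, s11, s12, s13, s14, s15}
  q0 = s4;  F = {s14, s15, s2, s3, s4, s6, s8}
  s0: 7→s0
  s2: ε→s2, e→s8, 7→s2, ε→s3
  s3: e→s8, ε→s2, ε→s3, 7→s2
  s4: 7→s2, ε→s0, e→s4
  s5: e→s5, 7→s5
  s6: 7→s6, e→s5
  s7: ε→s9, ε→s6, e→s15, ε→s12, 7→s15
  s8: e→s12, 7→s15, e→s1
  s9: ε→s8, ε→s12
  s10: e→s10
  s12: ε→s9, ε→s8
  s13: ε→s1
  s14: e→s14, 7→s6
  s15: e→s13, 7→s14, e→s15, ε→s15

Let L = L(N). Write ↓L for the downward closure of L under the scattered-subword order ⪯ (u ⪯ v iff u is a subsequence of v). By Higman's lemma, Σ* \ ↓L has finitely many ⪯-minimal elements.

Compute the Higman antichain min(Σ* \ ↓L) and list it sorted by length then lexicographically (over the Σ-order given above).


A = [7e777e].

|Q|=16, |F|=7, |δ|=36 (14 ε).
min D↑ (7 st, q0=0, F={6}): 0:7→1,e→0 1:7→1,e→2 2:7→3,e→2 3:7→4,e→3 4:7→5,e→4 5:7→5,e→6 6:7→6,e→6 (ε-aug+det+¬).
'7e777e': run [13, 12, 9, 6, 3, 2, 1] end={s5} — reject; 6/6 single-dels accept.
1 obstructions.


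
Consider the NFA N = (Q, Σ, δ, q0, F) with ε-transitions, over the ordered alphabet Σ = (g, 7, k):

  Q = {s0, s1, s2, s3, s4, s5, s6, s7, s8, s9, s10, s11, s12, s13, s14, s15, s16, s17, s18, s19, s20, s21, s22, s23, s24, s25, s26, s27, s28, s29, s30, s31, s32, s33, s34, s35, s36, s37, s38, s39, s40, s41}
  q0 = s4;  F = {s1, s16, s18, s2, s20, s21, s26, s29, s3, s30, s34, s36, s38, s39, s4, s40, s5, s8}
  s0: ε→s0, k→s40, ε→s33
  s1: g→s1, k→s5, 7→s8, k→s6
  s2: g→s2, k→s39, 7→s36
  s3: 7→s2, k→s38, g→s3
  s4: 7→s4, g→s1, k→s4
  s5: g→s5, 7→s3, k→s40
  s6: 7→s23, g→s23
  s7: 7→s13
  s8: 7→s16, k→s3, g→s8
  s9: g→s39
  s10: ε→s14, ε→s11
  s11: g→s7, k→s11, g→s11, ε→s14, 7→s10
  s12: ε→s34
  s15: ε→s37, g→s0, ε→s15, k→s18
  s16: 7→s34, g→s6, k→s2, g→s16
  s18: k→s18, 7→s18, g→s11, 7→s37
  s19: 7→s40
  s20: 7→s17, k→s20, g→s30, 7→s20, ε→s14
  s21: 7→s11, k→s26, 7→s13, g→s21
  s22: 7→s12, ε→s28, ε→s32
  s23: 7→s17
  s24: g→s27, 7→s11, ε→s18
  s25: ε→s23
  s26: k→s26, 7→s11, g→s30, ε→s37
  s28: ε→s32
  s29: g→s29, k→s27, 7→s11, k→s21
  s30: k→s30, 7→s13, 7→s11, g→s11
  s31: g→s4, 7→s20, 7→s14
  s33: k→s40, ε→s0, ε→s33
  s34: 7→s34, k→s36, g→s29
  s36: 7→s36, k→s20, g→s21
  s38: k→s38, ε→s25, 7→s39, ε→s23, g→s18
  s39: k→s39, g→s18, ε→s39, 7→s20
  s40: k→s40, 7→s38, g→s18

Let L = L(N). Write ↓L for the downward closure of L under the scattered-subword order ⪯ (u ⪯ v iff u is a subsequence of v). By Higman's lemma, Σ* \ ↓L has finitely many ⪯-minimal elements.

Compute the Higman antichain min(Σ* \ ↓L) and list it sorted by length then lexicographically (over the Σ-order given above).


Antichain: [gkkgg, g777g7].

|Q|=42, |F|=18, |δ|=101 (20 ε).
min D↑ (19 st, q0=0, F={14}): 0:g→1,7→0,k→0 1:g→1,7→2,k→3 2:g→2,7→4,k→5 3:g→3,7→5,k→6 4:g→4,7→7,k→8 5:g→5,7→8,k→9 6:g→10,7→9,k→6 7:g→11,7→7,k→12 8:g→8,7→12,k→13 9:g→10,7→13,k→9 10:g→14,7→10,k→10 11:g→11,7→14,k→15 12:g→15,7→12,k→16 13:g→10,7→16,k→13 14:g→14,7→14,k→14 15:g→15,7→14,k→17 16:g→18,7→16,k→16 17:g→18,7→14,k→17 18:g→14,7→14,k→18.
'gkkgg': |S_i|=[29, 28, 23, 16, 8, 5] end={s10,s11,s13,s14,s7} rej; 5/5 single-dels accept.
'g777g7': |S_i|=[29, 28, 25, 21, 17, 11, 5] end={s10,s11,s13,s14,s7} rej; 6/6 single-dels accept.
2 words, ⪯-incomp.


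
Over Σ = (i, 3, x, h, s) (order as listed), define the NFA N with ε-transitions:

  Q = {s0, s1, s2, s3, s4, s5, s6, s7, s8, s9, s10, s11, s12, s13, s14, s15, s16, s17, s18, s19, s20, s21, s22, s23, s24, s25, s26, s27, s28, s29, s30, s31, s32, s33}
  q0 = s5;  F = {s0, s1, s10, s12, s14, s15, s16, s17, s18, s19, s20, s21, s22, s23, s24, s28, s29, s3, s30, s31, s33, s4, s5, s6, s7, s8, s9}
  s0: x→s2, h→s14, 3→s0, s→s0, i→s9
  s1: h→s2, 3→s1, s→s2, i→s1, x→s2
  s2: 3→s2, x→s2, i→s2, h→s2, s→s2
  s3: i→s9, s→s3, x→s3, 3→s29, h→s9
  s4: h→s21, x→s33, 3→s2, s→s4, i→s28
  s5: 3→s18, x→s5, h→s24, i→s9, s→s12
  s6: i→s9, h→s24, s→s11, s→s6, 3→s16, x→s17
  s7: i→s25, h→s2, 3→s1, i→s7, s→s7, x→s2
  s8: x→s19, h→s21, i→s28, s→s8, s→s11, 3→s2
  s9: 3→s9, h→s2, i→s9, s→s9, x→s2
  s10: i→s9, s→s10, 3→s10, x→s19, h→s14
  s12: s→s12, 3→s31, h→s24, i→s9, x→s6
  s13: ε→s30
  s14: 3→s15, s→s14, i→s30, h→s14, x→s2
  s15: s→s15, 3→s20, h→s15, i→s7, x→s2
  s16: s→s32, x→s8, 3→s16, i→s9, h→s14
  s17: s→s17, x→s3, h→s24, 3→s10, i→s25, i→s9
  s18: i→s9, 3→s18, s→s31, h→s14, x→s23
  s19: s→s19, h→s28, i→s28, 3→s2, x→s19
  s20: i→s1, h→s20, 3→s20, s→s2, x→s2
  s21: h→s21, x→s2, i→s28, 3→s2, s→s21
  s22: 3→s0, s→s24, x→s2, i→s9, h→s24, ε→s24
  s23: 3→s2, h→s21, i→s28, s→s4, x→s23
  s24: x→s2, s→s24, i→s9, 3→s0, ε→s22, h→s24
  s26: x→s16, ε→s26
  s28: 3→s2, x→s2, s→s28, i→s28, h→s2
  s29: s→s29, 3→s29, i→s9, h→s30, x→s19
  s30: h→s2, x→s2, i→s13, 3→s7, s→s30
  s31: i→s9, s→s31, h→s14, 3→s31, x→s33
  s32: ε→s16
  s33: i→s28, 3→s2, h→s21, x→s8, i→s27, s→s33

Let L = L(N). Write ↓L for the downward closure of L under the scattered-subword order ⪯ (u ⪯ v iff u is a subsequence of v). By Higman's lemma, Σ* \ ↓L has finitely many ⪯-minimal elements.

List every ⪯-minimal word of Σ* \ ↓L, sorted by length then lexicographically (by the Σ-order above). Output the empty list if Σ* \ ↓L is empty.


|Q|=34, |F|=27, |δ|=151 (5 ε).
min D↑ (27 st, q0=0, F={5}): 0:i→1,3→2,x→0,h→3,s→4 1:i→1,3→1,x→5,h→5,s→1 2:i→1,3→2,x→6,h→7,s→8 3:i→1,3→9,x→5,h→3,s→3 4:i→1,3→8,x→10,h→3,s→4 5:i→5,3→5,x→5,h→5,s→5 6:i→11,3→5,x→6,h→12,s→13 7:i→14,3→15,x→5,h→7,s→7 8:i→1,3→8,x→16,h→7,s→8 9:i→1,3→9,x→5,h→7,s→9 10:i→1,3→17,x→18,h→3,s→10 11:i→11,3→5,x→5,h→5,s→11 12:i→11,3→5,x→5,h→12,s→12 13:i→11,3→5,x→16,h→12,s→13 14:i→14,3→19,x→5,h→5,s→14 15:i→19,3→20,x→5,h→15,s→15 16:i→11,3→5,x→21,h→12,s→16 17:i→1,3→17,x→21,h→7,s→17 18:i→1,3→22,x→23,h→3,s→18 19:i→19,3→24,x→5,h→5,s→19 20:i→24,3→20,x→5,h→20,s→5 21:i→11,3→5,x→25,h→12,s→21 22:i→1,3→22,x→25,h→7,s→22 23:i→1,3→26,x→23,h→1,s→23 24:i→24,3→24,x→5,h→5,s→5 25:i→11,3→5,x→25,h→11,s→25 26:i→1,3→26,x→25,h→14,s→26 (ε-aug+det+¬).
'ix': run [33, 9, 1] end={s2} ∉↓L; 2/2 single-dels accept.
'ih': N↓-sim [33, 9, 1] end={s2} ∉↓L; 2/2 del acc.
'hx': N↓-sim [33, 15, 1] end={s2} — reject; 2/2 single-dels accept.
'3x3': |S_i|=[33, 26, 10, 1] end={s2} — reject; 3/3 single-dels accept.
'3h33s': |S_i|=[33, 26, 11, 6, 3, 1] end={s2} ∉↓L; 5/5 deletions ∈↓L.
'sxxxhh': run [33, 30, 27, 22, 11, 8, 1] end={s2} ∉↓L; 6/6 deletions ∈↓L.
6 obstructions.

A = [ix, ih, hx, 3x3, 3h33s, sxxxhh].


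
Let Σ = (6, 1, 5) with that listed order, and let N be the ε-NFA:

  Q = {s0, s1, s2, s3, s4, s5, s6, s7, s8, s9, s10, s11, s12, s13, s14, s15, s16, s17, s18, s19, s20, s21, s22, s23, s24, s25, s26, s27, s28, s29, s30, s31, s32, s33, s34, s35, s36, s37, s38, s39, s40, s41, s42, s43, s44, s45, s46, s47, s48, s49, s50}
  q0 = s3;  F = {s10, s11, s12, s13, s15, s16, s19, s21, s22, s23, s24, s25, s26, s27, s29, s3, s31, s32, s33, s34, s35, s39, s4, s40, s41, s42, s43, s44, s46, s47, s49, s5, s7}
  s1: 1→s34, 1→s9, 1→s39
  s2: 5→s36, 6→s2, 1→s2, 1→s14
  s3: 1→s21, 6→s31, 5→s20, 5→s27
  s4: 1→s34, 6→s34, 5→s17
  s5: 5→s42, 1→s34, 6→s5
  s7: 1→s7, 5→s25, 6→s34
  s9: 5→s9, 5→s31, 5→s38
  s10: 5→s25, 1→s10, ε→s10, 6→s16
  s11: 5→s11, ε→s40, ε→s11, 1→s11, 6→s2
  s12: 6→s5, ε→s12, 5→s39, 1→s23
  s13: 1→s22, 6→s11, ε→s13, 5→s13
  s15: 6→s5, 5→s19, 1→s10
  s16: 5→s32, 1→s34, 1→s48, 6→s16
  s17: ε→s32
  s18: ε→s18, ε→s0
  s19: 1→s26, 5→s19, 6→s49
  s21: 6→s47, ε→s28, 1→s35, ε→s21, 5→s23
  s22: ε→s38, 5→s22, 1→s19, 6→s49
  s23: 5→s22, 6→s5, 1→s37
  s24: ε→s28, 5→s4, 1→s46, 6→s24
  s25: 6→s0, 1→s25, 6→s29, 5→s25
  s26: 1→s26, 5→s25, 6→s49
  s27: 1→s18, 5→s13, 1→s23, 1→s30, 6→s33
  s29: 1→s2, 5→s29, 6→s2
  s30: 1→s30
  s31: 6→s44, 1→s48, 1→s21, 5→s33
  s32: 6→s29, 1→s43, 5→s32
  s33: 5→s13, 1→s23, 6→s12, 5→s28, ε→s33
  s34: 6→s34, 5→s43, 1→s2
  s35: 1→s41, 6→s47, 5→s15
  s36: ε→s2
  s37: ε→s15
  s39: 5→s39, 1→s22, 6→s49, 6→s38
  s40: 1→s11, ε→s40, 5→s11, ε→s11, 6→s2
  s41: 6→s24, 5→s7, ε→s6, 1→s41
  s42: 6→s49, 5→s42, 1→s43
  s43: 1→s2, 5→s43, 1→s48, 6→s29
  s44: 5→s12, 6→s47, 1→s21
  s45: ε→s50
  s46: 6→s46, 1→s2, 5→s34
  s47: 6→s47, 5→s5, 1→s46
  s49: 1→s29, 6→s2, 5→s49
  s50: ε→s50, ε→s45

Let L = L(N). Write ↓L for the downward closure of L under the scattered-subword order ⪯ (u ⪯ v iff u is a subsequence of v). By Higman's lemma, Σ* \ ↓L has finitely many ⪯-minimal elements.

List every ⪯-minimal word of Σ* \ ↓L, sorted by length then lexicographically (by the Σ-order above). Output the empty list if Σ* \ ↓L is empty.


min(Σ*\↓L) = [1611, 5566, 66611, 111561].

|Q|=51, |F|=33, |δ|=140 (21 ε).
min D↑ (33 st, q0=0, F={18}): 0:6→1,1→2,5→3 1:6→4,1→2,5→5 2:6→6,1→7,5→8 3:6→5,1→8,5→9 4:6→6,1→2,5→10 5:6→10,1→8,5→9 6:6→6,1→11,5→12 7:6→6,1→13,5→14 8:6→12,1→14,5→15 9:6→16,1→15,5→9 10:6→12,1→8,5→17 11:6→11,1→18,5→19 12:6→12,1→19,5→20 13:6→21,1→13,5→22 14:6→12,1→23,5→24 15:6→25,1→24,5→15 16:6→18,1→16,5→16 17:6→25,1→15,5→17 18:6→18,1→18,5→18 19:6→19,1→18,5→26 20:6→25,1→26,5→20 21:6→21,1→11,5→27 22:6→19,1→22,5→28 23:6→29,1→23,5→28 24:6→25,1→30,5→24 25:6→18,1→31,5→25 26:6→31,1→18,5→26 27:6→19,1→19,5→32 28:6→31,1→28,5→28 29:6→29,1→19,5→32 30:6→25,1→30,5→28 31:6→18,1→18,5→31 32:6→31,1→26,5→32.
'1611': run [46, 37, 19, 8, 4] end={s14,s2,s36,s48} — reject; 4/4 single-dels accept.
'5566': N↓-sim [46, 36, 21, 9, 3] end={s14,s2,s36} — reject; 4/4 deletions ∈↓L.
'66611': |S_i|=[46, 41, 38, 20, 8, 4] end={s14,s2,s36,s48} rej; 5/5 del acc.
'111561': N↓-sim [46, 37, 32, 25, 16, 8, 4] end={s14,s2,s36,s48} rej; 6/6 deletions ∈↓L.
4 obstructions.


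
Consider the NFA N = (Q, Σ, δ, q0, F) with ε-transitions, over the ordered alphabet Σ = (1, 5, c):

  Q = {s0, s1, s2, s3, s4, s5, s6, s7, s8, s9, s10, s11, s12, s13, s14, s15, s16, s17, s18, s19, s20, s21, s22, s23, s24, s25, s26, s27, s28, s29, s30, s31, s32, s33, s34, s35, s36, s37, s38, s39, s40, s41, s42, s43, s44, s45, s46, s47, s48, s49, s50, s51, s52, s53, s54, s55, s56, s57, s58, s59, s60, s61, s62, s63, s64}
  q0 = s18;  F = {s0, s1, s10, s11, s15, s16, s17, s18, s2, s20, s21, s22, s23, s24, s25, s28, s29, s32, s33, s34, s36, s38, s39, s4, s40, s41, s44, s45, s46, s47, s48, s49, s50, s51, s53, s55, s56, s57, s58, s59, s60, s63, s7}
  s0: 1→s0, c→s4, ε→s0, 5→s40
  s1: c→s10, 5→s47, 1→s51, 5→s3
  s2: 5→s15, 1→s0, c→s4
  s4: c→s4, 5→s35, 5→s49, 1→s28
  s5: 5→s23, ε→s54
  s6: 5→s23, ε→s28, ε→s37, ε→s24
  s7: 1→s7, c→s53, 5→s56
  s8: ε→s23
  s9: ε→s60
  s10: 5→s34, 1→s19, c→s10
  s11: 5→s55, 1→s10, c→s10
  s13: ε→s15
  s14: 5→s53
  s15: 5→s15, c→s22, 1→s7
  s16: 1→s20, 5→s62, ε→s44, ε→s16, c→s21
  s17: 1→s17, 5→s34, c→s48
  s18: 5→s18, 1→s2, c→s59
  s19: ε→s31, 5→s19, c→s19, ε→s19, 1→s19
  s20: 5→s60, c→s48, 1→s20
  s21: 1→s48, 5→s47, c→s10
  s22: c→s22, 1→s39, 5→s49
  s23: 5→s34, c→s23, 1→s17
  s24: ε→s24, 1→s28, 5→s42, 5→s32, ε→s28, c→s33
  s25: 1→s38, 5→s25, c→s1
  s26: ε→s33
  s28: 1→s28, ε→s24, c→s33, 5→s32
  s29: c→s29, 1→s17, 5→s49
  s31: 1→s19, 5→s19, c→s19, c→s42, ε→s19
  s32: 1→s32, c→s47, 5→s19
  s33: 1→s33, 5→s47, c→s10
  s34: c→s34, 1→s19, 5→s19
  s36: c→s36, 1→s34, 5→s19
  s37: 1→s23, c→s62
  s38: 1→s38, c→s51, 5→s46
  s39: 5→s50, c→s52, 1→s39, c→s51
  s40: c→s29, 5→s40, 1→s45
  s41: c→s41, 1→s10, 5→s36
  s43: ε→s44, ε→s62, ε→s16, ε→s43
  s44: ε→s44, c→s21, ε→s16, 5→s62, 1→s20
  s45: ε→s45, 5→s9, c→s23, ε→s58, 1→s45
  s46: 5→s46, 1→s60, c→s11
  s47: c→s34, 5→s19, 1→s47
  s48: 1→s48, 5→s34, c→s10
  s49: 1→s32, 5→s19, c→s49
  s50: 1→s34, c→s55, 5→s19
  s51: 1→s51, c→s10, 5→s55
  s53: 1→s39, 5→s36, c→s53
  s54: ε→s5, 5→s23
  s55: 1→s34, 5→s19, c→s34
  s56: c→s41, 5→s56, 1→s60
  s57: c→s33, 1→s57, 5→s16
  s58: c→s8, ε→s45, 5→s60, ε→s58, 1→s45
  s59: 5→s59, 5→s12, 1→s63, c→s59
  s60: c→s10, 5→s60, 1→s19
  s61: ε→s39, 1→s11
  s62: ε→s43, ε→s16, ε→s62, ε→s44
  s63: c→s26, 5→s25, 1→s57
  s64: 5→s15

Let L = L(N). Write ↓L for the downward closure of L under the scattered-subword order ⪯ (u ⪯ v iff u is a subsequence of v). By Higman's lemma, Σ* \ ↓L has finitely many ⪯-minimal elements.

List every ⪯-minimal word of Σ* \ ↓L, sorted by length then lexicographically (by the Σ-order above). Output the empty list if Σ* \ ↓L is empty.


|Q|=65, |F|=43, |δ|=182 (33 ε).
min D↑ (41 st, q0=0, F={21}): 0:1→1,5→0,c→2 1:1→3,5→4,c→5 2:1→6,5→2,c→2 3:1→3,5→7,c→5 4:1→8,5→4,c→9 5:1→10,5→11,c→5 6:1→12,5→13,c→14 7:1→15,5→7,c→16 8:1→8,5→17,c→18 9:1→19,5→11,c→9 10:1→10,5→20,c→14 11:1→20,5→21,c→11 12:1→12,5→22,c→14 13:1→23,5→13,c→24 14:1→14,5→25,c→26 15:1→15,5→27,c→28 16:1→29,5→11,c→16 17:1→27,5→17,c→30 18:1→19,5→31,c→18 19:1→19,5→32,c→33 20:1→20,5→21,c→25 21:1→21,5→21,c→21 22:1→34,5→22,c→35 23:1→23,5→36,c→33 24:1→33,5→25,c→26 25:1→25,5→21,c→37 26:1→21,5→37,c→26 27:1→21,5→27,c→26 28:1→29,5→37,c→28 29:1→29,5→37,c→38 30:1→26,5→31,c→30 31:1→37,5→21,c→31 32:1→37,5→21,c→39 33:1→33,5→39,c→26 34:1→34,5→27,c→38 35:1→38,5→25,c→26 36:1→27,5→36,c→40 37:1→21,5→21,c→37 38:1→38,5→37,c→26 39:1→37,5→21,c→37 40:1→26,5→39,c→26 [Hopcroft].
'1c55': N↓-sim [55, 52, 32, 12, 3] end={s19,s31,s42} rej; 4/4 deletions ∈↓L.
'c1cc1': N↓-sim [55, 45, 33, 16, 5, 3] end={s19,s31,s42} — reject; 5/5 del acc.
'115151': run [55, 52, 44, 32, 16, 7, 3] end={s19,s31,s42} ∉↓L; 6/6 single-dels accept.
'151511': run [55, 52, 43, 29, 14, 6, 3] end={s19,s31,s42} rej; 6/6 del acc.
4 minimals (antichain).

Antichain: [1c55, c1cc1, 115151, 151511].


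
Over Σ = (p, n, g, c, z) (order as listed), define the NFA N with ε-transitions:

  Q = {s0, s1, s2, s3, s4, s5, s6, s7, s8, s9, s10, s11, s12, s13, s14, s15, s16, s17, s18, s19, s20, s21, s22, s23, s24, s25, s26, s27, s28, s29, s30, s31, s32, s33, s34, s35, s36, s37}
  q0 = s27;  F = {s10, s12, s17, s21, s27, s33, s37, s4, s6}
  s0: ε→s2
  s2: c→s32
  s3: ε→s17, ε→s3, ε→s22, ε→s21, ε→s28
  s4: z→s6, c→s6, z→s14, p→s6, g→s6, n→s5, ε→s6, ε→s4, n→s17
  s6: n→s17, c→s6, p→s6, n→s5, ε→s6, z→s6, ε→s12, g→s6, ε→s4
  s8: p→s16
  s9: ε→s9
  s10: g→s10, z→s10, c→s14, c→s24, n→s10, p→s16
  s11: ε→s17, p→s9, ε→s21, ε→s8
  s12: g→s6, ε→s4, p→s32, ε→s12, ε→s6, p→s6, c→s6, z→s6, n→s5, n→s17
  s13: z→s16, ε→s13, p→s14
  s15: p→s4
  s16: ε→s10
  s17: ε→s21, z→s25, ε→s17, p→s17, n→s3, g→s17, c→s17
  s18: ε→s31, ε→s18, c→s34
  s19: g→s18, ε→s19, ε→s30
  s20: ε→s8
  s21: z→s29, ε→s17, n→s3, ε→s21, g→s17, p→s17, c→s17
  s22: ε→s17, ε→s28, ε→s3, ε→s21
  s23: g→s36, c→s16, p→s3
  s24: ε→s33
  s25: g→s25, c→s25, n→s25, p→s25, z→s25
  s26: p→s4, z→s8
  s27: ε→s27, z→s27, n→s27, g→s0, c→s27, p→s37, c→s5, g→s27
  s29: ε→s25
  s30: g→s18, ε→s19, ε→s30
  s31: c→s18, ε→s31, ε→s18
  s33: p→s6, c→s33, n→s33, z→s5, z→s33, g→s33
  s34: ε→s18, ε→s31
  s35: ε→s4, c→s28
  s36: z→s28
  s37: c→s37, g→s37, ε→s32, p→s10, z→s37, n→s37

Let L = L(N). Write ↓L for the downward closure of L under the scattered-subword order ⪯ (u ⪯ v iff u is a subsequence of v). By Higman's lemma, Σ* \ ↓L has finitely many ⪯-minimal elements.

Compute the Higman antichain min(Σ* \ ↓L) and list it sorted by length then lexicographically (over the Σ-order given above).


|Q|=38, |F|=9, |δ|=120 (44 ε).
min D↑ (7 st, q0=0, F={6}): 0:p→1,n→0,g→0,c→0,z→0 1:p→2,n→1,g→1,c→1,z→1 2:p→2,n→2,g→2,c→3,z→2 3:p→4,n→3,g→3,c→3,z→3 4:p→4,n→5,g→4,c→4,z→4 5:p→5,n→5,g→5,c→5,z→6 6:p→6,n→6,g→6,c→6,z→6 (ε-aug+det+¬).
'ppcpnz': run [21, 18, 17, 15, 13, 8, 2] end={s25,s29} ∉↓L; 6/6 del acc.
1 minimals (antichain).

A = [ppcpnz].


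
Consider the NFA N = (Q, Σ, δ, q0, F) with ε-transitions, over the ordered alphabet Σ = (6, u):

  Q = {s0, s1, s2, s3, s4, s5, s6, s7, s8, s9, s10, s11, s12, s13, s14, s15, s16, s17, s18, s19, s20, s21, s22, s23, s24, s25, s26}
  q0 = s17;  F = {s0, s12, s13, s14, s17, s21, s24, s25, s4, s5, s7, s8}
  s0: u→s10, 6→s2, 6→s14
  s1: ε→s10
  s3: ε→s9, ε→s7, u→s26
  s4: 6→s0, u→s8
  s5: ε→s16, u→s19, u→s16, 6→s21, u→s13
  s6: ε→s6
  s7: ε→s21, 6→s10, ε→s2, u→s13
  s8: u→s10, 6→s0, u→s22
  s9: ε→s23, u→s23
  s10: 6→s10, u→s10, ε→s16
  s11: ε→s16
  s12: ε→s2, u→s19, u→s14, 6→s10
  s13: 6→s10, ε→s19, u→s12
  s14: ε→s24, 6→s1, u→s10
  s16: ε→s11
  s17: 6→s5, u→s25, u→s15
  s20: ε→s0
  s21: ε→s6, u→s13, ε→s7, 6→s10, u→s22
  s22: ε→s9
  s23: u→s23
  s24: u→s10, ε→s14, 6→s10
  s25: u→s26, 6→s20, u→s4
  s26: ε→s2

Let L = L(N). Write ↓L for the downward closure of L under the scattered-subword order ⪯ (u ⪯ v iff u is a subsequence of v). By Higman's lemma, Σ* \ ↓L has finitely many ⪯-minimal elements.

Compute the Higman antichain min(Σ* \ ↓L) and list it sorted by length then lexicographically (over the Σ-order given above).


A = [666, 6u6, u6u, uuuu].

|Q|=27, |F|=12, |δ|=57 (20 ε).
min D↑ (11 st, q0=0, F={7}): 0:6→1,u→2 1:6→3,u→4 2:6→5,u→6 3:6→7,u→4 4:6→7,u→8 5:6→9,u→7 6:6→5,u→10 7:6→7,u→7 8:6→7,u→9 9:6→7,u→7 10:6→5,u→7.
'666': |S_i|=[25, 19, 16, 4] end={s1,s10,s11,s16} — reject; 3/3 single-dels accept.
'6u6': N↓-sim [25, 19, 13, 4] end={s1,s10,s11,s16} rej; 3/3 single-dels accept.
'u6u': N↓-sim [25, 20, 9, 3] end={s10,s11,s16} rej; 3/3 deletions ∈↓L.
'uuuu': |S_i|=[25, 20, 16, 13, 6] end={s10,s11,s16,s22,s23,s9} — reject; 4/4 deletions ∈↓L.
4 minimals (antichain).


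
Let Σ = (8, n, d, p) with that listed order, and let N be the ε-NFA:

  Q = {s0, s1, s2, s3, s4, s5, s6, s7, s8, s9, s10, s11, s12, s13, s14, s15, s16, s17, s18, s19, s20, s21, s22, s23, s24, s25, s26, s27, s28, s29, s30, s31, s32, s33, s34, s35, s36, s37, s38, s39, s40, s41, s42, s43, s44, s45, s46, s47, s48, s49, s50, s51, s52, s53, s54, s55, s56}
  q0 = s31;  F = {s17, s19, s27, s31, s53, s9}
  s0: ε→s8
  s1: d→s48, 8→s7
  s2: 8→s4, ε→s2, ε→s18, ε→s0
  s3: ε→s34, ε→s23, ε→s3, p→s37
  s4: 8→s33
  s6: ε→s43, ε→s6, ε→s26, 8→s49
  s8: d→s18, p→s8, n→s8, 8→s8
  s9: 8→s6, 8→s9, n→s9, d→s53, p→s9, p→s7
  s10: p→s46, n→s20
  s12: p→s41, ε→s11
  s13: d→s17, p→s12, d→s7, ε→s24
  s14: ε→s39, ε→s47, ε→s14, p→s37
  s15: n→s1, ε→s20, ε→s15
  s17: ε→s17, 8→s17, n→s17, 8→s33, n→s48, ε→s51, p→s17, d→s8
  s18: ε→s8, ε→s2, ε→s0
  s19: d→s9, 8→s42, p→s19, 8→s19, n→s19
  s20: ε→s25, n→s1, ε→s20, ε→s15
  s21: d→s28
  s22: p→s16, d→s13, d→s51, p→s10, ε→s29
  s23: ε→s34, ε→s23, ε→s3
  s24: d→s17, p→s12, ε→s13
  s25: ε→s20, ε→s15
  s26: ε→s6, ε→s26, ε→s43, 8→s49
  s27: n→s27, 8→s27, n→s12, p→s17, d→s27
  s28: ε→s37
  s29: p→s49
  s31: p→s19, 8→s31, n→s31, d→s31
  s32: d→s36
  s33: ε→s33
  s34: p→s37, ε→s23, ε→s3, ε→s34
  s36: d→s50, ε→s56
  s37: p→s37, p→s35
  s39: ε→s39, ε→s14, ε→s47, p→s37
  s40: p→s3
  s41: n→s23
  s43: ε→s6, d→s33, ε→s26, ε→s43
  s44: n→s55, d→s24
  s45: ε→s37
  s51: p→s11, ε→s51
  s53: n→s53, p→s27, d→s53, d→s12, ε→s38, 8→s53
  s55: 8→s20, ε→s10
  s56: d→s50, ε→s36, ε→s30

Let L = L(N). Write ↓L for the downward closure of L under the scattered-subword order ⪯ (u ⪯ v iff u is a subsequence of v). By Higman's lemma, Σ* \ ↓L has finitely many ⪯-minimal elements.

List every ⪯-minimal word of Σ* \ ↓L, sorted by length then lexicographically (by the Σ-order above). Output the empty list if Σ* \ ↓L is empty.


min(Σ*\↓L) = [pddppd].

|Q|=57, |F|=6, |δ|=126 (53 ε).
min D↑ (7 st, q0=0, F={6}): 0:8→0,n→0,d→0,p→1 1:8→1,n→1,d→2,p→1 2:8→2,n→2,d→3,p→2 3:8→3,n→3,d→3,p→4 4:8→4,n→4,d→4,p→5 5:8→5,n→5,d→6,p→5 6:8→6,n→6,d→6,p→6.
'pddppd': N↓-sim [29, 28, 26, 20, 18, 16, 6] end={s0,s18,s2,s33,s4,s8} ∉↓L; 6/6 single-dels accept.
1 obstructions.


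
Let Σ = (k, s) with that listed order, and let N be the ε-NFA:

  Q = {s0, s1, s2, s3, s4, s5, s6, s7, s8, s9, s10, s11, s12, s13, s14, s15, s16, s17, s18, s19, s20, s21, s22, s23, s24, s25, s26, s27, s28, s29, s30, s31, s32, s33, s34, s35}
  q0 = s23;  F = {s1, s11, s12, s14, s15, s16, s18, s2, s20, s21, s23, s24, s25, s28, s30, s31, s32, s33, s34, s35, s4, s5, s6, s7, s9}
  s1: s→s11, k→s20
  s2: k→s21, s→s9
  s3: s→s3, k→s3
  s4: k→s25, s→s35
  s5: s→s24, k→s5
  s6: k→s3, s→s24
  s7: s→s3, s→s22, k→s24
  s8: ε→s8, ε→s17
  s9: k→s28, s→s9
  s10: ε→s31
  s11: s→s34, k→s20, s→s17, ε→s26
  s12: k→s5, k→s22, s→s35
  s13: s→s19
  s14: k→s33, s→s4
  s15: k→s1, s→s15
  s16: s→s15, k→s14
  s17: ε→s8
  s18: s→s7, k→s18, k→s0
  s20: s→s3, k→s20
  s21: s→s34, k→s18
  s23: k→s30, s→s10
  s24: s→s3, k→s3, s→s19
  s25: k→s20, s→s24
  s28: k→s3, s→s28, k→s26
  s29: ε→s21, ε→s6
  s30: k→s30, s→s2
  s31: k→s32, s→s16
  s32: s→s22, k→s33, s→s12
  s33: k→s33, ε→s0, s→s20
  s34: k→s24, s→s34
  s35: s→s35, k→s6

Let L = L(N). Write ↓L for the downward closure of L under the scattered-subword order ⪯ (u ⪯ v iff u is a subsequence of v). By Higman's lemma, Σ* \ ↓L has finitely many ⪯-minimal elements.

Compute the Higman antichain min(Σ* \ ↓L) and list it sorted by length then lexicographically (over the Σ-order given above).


|Q|=36, |F|=25, |δ|=68 (8 ε).
min D↑ (26 st, q0=0, F={22}): 0:k→1,s→2 1:k→1,s→3 2:k→4,s→5 3:k→6,s→7 4:k→8,s→9 5:k→10,s→11 6:k→12,s→13 7:k→14,s→7 8:k→8,s→15 9:k→16,s→17 10:k→8,s→18 11:k→19,s→11 12:k→12,s→20 13:k→21,s→13 14:k→22,s→14 15:k→15,s→22 16:k→16,s→21 17:k→23,s→17 18:k→24,s→17 19:k→15,s→25 20:k→21,s→22 21:k→22,s→22 22:k→22,s→22 23:k→22,s→21 24:k→15,s→21 25:k→15,s→13.
'ksskk': |S_i|=[33, 28, 23, 13, 6, 2] end={s26,s3} — reject; 5/5 del acc.
'skkss': N↓-sim [33, 31, 25, 13, 6, 3] end={s19,s22,s3} ∉↓L; 5/5 del acc.
'ksksks': |S_i|=[33, 28, 23, 15, 8, 4, 2] end={s19,s3} — reject; 6/6 single-dels accept.
'sksksk': N↓-sim [33, 31, 25, 18, 9, 3, 1] end={s3} rej; 6/6 del acc.
'ssskks': run [33, 31, 25, 18, 13, 5, 2] end={s19,s3} — reject; 6/6 deletions ∈↓L.
5 minimals (antichain).

A = [ksskk, skkss, ksksks, sksksk, ssskks].


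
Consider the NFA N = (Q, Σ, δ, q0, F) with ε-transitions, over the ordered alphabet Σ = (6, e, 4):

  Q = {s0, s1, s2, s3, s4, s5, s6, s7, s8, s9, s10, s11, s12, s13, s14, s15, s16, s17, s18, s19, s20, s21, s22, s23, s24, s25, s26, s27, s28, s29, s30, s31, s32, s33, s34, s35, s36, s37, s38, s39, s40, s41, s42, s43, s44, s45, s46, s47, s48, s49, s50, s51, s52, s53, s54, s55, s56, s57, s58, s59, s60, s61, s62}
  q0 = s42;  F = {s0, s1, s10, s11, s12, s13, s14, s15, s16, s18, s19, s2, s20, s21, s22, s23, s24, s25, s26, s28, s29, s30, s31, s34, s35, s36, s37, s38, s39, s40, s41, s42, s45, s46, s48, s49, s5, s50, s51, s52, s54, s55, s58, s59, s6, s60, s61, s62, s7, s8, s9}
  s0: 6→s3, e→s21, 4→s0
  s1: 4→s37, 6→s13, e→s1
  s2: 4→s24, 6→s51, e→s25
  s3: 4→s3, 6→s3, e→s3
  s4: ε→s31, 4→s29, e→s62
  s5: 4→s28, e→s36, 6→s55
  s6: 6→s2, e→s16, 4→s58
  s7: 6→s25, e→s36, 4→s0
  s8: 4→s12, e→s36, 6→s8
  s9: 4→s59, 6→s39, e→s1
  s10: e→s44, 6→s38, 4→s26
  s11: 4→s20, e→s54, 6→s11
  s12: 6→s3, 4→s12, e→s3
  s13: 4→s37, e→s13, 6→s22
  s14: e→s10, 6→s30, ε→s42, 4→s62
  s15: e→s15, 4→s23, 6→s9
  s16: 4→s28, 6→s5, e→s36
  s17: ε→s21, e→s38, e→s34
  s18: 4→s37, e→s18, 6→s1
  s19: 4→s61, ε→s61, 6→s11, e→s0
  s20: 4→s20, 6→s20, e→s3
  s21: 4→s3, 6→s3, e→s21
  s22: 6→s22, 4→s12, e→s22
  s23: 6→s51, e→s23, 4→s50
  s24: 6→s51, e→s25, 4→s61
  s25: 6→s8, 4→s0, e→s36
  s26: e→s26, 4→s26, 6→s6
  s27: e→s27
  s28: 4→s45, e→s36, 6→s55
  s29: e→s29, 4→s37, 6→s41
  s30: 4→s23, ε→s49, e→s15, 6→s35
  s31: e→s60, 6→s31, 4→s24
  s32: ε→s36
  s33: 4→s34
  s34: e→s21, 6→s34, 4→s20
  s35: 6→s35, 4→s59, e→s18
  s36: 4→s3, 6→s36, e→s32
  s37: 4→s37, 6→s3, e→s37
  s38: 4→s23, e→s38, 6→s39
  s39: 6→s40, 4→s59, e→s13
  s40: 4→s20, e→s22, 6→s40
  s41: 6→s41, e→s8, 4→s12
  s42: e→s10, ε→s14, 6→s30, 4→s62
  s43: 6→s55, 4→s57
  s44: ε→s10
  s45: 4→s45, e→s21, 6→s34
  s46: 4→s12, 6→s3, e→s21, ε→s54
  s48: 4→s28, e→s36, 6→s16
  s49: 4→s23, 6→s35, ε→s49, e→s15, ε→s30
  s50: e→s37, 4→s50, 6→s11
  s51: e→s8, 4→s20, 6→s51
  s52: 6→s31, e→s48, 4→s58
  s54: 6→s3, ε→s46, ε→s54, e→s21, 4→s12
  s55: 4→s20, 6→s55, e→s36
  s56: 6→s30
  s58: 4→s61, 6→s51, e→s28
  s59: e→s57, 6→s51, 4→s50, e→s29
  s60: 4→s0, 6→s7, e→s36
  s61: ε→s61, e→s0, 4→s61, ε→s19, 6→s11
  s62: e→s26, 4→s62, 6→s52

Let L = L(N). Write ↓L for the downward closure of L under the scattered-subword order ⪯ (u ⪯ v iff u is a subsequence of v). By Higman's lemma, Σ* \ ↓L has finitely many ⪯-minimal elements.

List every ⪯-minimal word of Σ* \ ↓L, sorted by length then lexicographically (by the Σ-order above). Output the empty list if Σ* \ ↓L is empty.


Antichain: [66e46, 6464e, 644e6, 46ee4, e6664e].

|Q|=63, |F|=51, |δ|=181 (15 ε).
min D↑ (48 st, q0=0, F={35}): 0:6→1,e→2,4→3 1:6→4,e→5,4→6 2:6→7,e→2,4→8 3:6→9,e→8,4→3 4:6→4,e→10,4→11 5:6→12,e→5,4→6 6:6→13,e→6,4→14 7:6→15,e→7,4→6 8:6→16,e→8,4→8 9:6→17,e→18,4→19 10:6→20,e→10,4→21 11:6→13,e→22,4→14 12:6→15,e→20,4→11 13:6→13,e→23,4→24 14:6→25,e→21,4→14 15:6→26,e→27,4→11 16:6→28,e→29,4→19 17:6→17,e→30,4→31 18:6→29,e→32,4→33 19:6→13,e→33,4→34 20:6→27,e→20,4→21 21:6→35,e→21,4→21 22:6→36,e→22,4→21 23:6→23,e→32,4→37 24:6→24,e→35,4→24 25:6→25,e→38,4→24 26:6→26,e→39,4→24 27:6→39,e→27,4→21 28:6→13,e→40,4→31 29:6→41,e→32,4→33 30:6→42,e→32,4→43 31:6→13,e→40,4→34 32:6→32,e→32,4→35 33:6→44,e→32,4→45 34:6→25,e→43,4→34 35:6→35,e→35,4→35 36:6→36,e→23,4→37 37:6→35,e→35,4→37 38:6→35,e→46,4→37 39:6→39,e→39,4→37 40:6→23,e→32,4→43 41:6→44,e→32,4→33 42:6→40,e→32,4→43 43:6→35,e→46,4→43 44:6→44,e→32,4→24 45:6→47,e→46,4→45 46:6→35,e→46,4→35 47:6→47,e→46,4→24 [Hopcroft].
'66e46': run [55, 49, 40, 20, 5, 1] end={s3} rej; 5/5 deletions ∈↓L.
'6464e': N↓-sim [55, 49, 28, 14, 3, 1] end={s3} — reject; 5/5 single-dels accept.
'644e6': run [55, 49, 28, 14, 7, 1] end={s3} ∉↓L; 5/5 deletions ∈↓L.
'46ee4': run [55, 39, 31, 20, 4, 1] end={s3} — reject; 5/5 del acc.
'e6664e': N↓-sim [55, 47, 40, 32, 16, 3, 1] end={s3} rej; 6/6 single-dels accept.
5 obstructions.


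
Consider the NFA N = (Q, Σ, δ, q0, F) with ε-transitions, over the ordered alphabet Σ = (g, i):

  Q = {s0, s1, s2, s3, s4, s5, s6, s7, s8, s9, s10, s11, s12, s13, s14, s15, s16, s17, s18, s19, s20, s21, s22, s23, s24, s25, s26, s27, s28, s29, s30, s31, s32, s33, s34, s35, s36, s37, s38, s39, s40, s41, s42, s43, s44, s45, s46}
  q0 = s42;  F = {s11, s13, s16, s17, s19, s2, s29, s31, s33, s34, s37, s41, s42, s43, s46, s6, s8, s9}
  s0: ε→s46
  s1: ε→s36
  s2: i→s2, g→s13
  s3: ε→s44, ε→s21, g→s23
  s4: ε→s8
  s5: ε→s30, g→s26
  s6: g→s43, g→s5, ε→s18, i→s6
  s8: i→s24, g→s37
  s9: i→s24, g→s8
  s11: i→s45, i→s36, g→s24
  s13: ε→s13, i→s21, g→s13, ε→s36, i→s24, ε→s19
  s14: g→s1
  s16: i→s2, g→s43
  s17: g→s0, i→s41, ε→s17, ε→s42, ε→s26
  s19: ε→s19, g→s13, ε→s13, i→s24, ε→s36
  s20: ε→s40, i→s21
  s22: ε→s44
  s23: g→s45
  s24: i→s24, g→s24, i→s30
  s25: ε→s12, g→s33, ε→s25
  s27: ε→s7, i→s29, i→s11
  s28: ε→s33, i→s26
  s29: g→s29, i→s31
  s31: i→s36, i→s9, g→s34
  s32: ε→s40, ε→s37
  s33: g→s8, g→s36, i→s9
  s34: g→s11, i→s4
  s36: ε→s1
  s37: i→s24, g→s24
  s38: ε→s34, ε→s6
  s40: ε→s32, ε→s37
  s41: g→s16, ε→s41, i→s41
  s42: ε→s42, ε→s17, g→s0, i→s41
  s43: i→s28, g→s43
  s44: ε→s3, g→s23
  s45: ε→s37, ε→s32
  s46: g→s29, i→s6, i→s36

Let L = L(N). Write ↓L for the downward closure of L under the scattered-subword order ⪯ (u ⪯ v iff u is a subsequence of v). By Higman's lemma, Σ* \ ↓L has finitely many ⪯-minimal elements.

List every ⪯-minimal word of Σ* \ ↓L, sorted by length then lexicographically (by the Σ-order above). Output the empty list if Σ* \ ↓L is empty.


Antichain: [ggiii, igigi, ggiggg].

|Q|=47, |F|=18, |δ|=90 (35 ε).
min D↑ (17 st, q0=0, F={15}): 0:g→1,i→2 1:g→3,i→4 2:g→5,i→2 3:g→3,i→6 4:g→7,i→4 5:g→7,i→8 6:g→9,i→10 7:g→7,i→11 8:g→12,i→8 9:g→13,i→14 10:g→14,i→15 11:g→14,i→10 12:g→12,i→15 13:g→15,i→16 14:g→16,i→15 15:g→15,i→15 16:g→15,i→15 (ε-aug+det+¬).
'ggiii': |S_i|=[32, 29, 23, 18, 12, 2] end={s24,s30} — reject; 5/5 del acc.
'igigi': run [32, 27, 23, 18, 9, 3] end={s21,s24,s30} rej; 5/5 single-dels accept.
'ggiggg': |S_i|=[32, 29, 23, 18, 12, 9, 2] end={s24,s30} ∉↓L; 6/6 del acc.
3 minimals (antichain).
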